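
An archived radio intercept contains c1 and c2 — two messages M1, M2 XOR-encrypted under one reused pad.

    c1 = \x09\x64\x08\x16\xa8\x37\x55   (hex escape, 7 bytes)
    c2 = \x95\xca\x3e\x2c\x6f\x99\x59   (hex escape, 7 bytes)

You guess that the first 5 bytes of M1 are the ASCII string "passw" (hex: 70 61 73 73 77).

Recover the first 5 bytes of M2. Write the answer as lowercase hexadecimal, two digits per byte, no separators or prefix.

First, c1 ⊕ c2 = (M1 ⊕ K) ⊕ (M2 ⊕ K) = M1 ⊕ M2, so the key drops out. Then M2 = (M1 ⊕ M2) ⊕ M1 over the first 5 bytes.
byte 0: (09 xor 95) xor 70 = 9c xor 70 = ec
byte 1: (64 xor ca) xor 61 = ae xor 61 = cf
byte 2: (08 xor 3e) xor 73 = 36 xor 73 = 45
byte 3: (16 xor 2c) xor 73 = 3a xor 73 = 49
byte 4: (a8 xor 6f) xor 77 = c7 xor 77 = b0

eccf4549b0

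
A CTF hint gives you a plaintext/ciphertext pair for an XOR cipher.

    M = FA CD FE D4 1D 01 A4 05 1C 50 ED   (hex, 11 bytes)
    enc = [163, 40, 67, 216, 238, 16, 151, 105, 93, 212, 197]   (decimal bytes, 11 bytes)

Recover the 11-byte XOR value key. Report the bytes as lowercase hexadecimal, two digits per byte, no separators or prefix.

Since enc = M ⊕ key, XORing both sides with M gives key = M ⊕ enc.
fa ⊕ a3 = 59
cd ⊕ 28 = e5
fe ⊕ 43 = bd
d4 ⊕ d8 = 0c
1d ⊕ ee = f3
01 ⊕ 10 = 11
a4 ⊕ 97 = 33
05 ⊕ 69 = 6c
1c ⊕ 5d = 41
50 ⊕ d4 = 84
ed ⊕ c5 = 28

59e5bd0cf311336c418428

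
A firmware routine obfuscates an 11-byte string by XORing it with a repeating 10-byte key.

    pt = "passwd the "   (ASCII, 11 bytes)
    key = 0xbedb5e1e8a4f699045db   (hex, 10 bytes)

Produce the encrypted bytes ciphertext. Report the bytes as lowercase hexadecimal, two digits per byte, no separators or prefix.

The 10-byte key repeats, so the effective keystream is be db 5e 1e 8a 4f 69 90 45 db be.
byte 0: 70 ⊕ be = ce
byte 1: 61 ⊕ db = ba
byte 2: 73 ⊕ 5e = 2d
byte 3: 73 ⊕ 1e = 6d
byte 4: 77 ⊕ 8a = fd
byte 5: 64 ⊕ 4f = 2b
byte 6: 20 ⊕ 69 = 49
byte 7: 74 ⊕ 90 = e4
byte 8: 68 ⊕ 45 = 2d
byte 9: 65 ⊕ db = be
byte 10: 20 ⊕ be = 9e

ceba2d6dfd2b49e42dbe9e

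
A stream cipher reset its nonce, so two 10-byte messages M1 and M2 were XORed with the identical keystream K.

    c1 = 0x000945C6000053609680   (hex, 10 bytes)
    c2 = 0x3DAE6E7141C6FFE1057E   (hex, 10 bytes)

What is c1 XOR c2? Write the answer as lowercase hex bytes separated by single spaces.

c1 ⊕ c2 = (M1 ⊕ K) ⊕ (M2 ⊕ K) = M1 ⊕ M2 — the shared key cancels under XOR.
00 XOR 3d = 3d
09 XOR ae = a7
45 XOR 6e = 2b
c6 XOR 71 = b7
00 XOR 41 = 41
00 XOR c6 = c6
53 XOR ff = ac
60 XOR e1 = 81
96 XOR 05 = 93
80 XOR 7e = fe

3d a7 2b b7 41 c6 ac 81 93 fe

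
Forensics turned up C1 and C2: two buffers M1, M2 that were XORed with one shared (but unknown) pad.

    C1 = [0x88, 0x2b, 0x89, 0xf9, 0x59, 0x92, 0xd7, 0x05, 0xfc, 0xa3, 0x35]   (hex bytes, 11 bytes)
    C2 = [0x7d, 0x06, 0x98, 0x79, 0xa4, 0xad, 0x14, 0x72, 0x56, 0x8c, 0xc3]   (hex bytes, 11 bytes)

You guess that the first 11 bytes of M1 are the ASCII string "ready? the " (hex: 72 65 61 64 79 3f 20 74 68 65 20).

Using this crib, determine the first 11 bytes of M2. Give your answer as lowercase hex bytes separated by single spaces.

87 48 70 e4 84 00 e3 03 c2 4a d6

First, C1 ⊕ C2 = (M1 ⊕ K) ⊕ (M2 ⊕ K) = M1 ⊕ M2, so the key drops out. Then M2 = (M1 ⊕ M2) ⊕ M1 over the first 11 bytes.
byte 0: (88 ⊕ 7d) ⊕ 72 = f5 ⊕ 72 = 87
byte 1: (2b ⊕ 06) ⊕ 65 = 2d ⊕ 65 = 48
byte 2: (89 ⊕ 98) ⊕ 61 = 11 ⊕ 61 = 70
byte 3: (f9 ⊕ 79) ⊕ 64 = 80 ⊕ 64 = e4
byte 4: (59 ⊕ a4) ⊕ 79 = fd ⊕ 79 = 84
byte 5: (92 ⊕ ad) ⊕ 3f = 3f ⊕ 3f = 00
byte 6: (d7 ⊕ 14) ⊕ 20 = c3 ⊕ 20 = e3
byte 7: (05 ⊕ 72) ⊕ 74 = 77 ⊕ 74 = 03
byte 8: (fc ⊕ 56) ⊕ 68 = aa ⊕ 68 = c2
byte 9: (a3 ⊕ 8c) ⊕ 65 = 2f ⊕ 65 = 4a
byte 10: (35 ⊕ c3) ⊕ 20 = f6 ⊕ 20 = d6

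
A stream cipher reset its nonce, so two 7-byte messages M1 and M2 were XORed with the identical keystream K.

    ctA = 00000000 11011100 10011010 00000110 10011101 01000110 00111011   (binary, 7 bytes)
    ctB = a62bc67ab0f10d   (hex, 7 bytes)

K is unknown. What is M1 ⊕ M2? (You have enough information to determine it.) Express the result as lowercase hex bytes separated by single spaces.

ctA ⊕ ctB = (M1 ⊕ K) ⊕ (M2 ⊕ K) = M1 ⊕ M2 — the shared key cancels under XOR.
byte 0:   0 ⊕ 166 = 166
byte 1: 220 ⊕  43 = 247
byte 2: 154 ⊕ 198 =  92
byte 3:   6 ⊕ 122 = 124
byte 4: 157 ⊕ 176 =  45
byte 5:  70 ⊕ 241 = 183
byte 6:  59 ⊕  13 =  54

a6 f7 5c 7c 2d b7 36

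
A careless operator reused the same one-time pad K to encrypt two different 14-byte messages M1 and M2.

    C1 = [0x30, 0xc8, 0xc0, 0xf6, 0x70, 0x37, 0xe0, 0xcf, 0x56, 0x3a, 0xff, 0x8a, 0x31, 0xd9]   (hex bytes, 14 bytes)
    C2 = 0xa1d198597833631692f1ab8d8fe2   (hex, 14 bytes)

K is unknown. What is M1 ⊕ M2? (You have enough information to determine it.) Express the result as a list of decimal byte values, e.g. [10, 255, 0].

C1 ⊕ C2 = (M1 ⊕ K) ⊕ (M2 ⊕ K) = M1 ⊕ M2 — the shared key cancels under XOR.
30 ^ a1 = 91
c8 ^ d1 = 19
c0 ^ 98 = 58
f6 ^ 59 = af
70 ^ 78 = 08
37 ^ 33 = 04
e0 ^ 63 = 83
cf ^ 16 = d9
56 ^ 92 = c4
3a ^ f1 = cb
ff ^ ab = 54
8a ^ 8d = 07
31 ^ 8f = be
d9 ^ e2 = 3b

[145, 25, 88, 175, 8, 4, 131, 217, 196, 203, 84, 7, 190, 59]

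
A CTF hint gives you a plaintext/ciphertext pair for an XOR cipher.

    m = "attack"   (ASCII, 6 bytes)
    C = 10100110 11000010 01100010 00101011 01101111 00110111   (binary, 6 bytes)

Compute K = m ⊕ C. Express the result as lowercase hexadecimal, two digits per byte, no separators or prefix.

c7b6164a0c5c

Since C = m ⊕ K, XORing both sides with m gives K = m ⊕ C.
61 XOR a6 = c7
74 XOR c2 = b6
74 XOR 62 = 16
61 XOR 2b = 4a
63 XOR 6f = 0c
6b XOR 37 = 5c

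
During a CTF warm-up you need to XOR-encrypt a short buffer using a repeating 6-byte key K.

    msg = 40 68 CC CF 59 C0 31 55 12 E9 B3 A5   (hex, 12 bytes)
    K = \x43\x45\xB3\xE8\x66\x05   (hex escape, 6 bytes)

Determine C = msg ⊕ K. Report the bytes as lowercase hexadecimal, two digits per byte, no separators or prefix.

The 6-byte key repeats, so the effective keystream is 43 45 b3 e8 66 05 43 45 b3 e8 66 05.
byte 0: 01000000 xor 01000011 = 00000011
byte 1: 01101000 xor 01000101 = 00101101
byte 2: 11001100 xor 10110011 = 01111111
byte 3: 11001111 xor 11101000 = 00100111
byte 4: 01011001 xor 01100110 = 00111111
byte 5: 11000000 xor 00000101 = 11000101
byte 6: 00110001 xor 01000011 = 01110010
byte 7: 01010101 xor 01000101 = 00010000
byte 8: 00010010 xor 10110011 = 10100001
byte 9: 11101001 xor 11101000 = 00000001
byte 10: 10110011 xor 01100110 = 11010101
byte 11: 10100101 xor 00000101 = 10100000

032d7f273fc57210a101d5a0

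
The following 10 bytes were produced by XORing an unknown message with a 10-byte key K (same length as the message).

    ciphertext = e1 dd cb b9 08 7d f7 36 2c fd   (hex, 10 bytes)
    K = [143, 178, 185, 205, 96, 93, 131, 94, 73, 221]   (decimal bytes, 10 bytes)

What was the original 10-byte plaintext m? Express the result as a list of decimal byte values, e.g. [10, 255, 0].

[110, 111, 114, 116, 104, 32, 116, 104, 101, 32]

byte 0: 225 ⊕ 143 = 110
byte 1: 221 ⊕ 178 = 111
byte 2: 203 ⊕ 185 = 114
byte 3: 185 ⊕ 205 = 116
byte 4:   8 ⊕  96 = 104
byte 5: 125 ⊕  93 =  32
byte 6: 247 ⊕ 131 = 116
byte 7:  54 ⊕  94 = 104
byte 8:  44 ⊕  73 = 101
byte 9: 253 ⊕ 221 =  32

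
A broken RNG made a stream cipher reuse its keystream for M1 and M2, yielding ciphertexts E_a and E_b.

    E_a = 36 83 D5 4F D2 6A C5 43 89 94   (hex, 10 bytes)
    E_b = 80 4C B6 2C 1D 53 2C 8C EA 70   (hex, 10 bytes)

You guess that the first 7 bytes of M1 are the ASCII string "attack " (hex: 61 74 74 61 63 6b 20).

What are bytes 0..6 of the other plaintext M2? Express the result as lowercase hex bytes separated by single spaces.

First, E_a ⊕ E_b = (M1 ⊕ K) ⊕ (M2 ⊕ K) = M1 ⊕ M2, so the key drops out. Then M2 = (M1 ⊕ M2) ⊕ M1 over the first 7 bytes.
byte 0: (36 ^ 80) ^ 61 = b6 ^ 61 = d7
byte 1: (83 ^ 4c) ^ 74 = cf ^ 74 = bb
byte 2: (d5 ^ b6) ^ 74 = 63 ^ 74 = 17
byte 3: (4f ^ 2c) ^ 61 = 63 ^ 61 = 02
byte 4: (d2 ^ 1d) ^ 63 = cf ^ 63 = ac
byte 5: (6a ^ 53) ^ 6b = 39 ^ 6b = 52
byte 6: (c5 ^ 2c) ^ 20 = e9 ^ 20 = c9

d7 bb 17 02 ac 52 c9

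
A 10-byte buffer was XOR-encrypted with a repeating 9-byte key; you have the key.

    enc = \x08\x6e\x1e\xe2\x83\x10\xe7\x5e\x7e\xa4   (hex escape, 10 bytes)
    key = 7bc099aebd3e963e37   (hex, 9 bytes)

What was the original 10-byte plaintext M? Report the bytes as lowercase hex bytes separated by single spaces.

73 ae 87 4c 3e 2e 71 60 49 df

The 9-byte key repeats, so the effective keystream is 7b c0 99 ae bd 3e 96 3e 37 7b.
byte 0: 08 ^ 7b = 73
byte 1: 6e ^ c0 = ae
byte 2: 1e ^ 99 = 87
byte 3: e2 ^ ae = 4c
byte 4: 83 ^ bd = 3e
byte 5: 10 ^ 3e = 2e
byte 6: e7 ^ 96 = 71
byte 7: 5e ^ 3e = 60
byte 8: 7e ^ 37 = 49
byte 9: a4 ^ 7b = df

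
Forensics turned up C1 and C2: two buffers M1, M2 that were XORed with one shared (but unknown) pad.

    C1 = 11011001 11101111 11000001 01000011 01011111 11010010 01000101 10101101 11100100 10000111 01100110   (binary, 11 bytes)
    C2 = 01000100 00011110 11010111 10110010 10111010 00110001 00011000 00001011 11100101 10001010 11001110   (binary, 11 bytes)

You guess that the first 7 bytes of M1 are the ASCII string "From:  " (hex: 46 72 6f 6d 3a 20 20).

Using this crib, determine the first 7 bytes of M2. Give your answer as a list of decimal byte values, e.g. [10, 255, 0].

First, C1 ⊕ C2 = (M1 ⊕ K) ⊕ (M2 ⊕ K) = M1 ⊕ M2, so the key drops out. Then M2 = (M1 ⊕ M2) ⊕ M1 over the first 7 bytes.
byte 0: (d9 xor 44) xor 46 = 9d xor 46 = db
byte 1: (ef xor 1e) xor 72 = f1 xor 72 = 83
byte 2: (c1 xor d7) xor 6f = 16 xor 6f = 79
byte 3: (43 xor b2) xor 6d = f1 xor 6d = 9c
byte 4: (5f xor ba) xor 3a = e5 xor 3a = df
byte 5: (d2 xor 31) xor 20 = e3 xor 20 = c3
byte 6: (45 xor 18) xor 20 = 5d xor 20 = 7d

[219, 131, 121, 156, 223, 195, 125]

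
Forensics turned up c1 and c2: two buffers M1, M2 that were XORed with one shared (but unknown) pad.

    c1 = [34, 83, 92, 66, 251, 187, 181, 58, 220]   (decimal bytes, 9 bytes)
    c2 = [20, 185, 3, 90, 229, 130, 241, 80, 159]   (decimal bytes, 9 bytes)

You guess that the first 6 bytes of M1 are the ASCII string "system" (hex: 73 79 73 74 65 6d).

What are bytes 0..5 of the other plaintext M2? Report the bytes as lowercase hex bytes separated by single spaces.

45 93 2c 6c 7b 54

First, c1 ⊕ c2 = (M1 ⊕ K) ⊕ (M2 ⊕ K) = M1 ⊕ M2, so the key drops out. Then M2 = (M1 ⊕ M2) ⊕ M1 over the first 6 bytes.
byte 0: (22 xor 14) xor 73 = 36 xor 73 = 45
byte 1: (53 xor b9) xor 79 = ea xor 79 = 93
byte 2: (5c xor 03) xor 73 = 5f xor 73 = 2c
byte 3: (42 xor 5a) xor 74 = 18 xor 74 = 6c
byte 4: (fb xor e5) xor 65 = 1e xor 65 = 7b
byte 5: (bb xor 82) xor 6d = 39 xor 6d = 54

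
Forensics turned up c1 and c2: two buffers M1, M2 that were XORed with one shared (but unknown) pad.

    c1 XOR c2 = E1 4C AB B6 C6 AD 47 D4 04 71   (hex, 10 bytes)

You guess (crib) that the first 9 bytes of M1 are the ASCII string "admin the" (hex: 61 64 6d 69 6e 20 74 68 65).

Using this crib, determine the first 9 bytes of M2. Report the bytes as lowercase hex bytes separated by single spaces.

Since c1 ⊕ c2 = M1 ⊕ M2, XORing with the guessed M1 bytes yields the corresponding M2 bytes: M2 = (c1 ⊕ c2) ⊕ M1.
byte 0: e1 xor 61 = 80
byte 1: 4c xor 64 = 28
byte 2: ab xor 6d = c6
byte 3: b6 xor 69 = df
byte 4: c6 xor 6e = a8
byte 5: ad xor 20 = 8d
byte 6: 47 xor 74 = 33
byte 7: d4 xor 68 = bc
byte 8: 04 xor 65 = 61

80 28 c6 df a8 8d 33 bc 61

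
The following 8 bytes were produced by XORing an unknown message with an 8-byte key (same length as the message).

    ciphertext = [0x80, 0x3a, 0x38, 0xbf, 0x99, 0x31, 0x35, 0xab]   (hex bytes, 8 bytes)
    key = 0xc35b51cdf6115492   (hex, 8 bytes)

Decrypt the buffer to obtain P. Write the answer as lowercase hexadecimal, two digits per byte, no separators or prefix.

436169726f206139

XOR is its own inverse, so applying the key byte-wise gives the result directly.
byte 0: 80 xor c3 = 43
byte 1: 3a xor 5b = 61
byte 2: 38 xor 51 = 69
byte 3: bf xor cd = 72
byte 4: 99 xor f6 = 6f
byte 5: 31 xor 11 = 20
byte 6: 35 xor 54 = 61
byte 7: ab xor 92 = 39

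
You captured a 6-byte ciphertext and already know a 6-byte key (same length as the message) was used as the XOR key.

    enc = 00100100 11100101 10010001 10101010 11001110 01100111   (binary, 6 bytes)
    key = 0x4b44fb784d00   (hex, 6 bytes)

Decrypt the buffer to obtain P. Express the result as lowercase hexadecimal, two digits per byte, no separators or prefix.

XOR is its own inverse, so applying the key byte-wise gives the result directly.
byte 0: 24 XOR 4b = 6f
byte 1: e5 XOR 44 = a1
byte 2: 91 XOR fb = 6a
byte 3: aa XOR 78 = d2
byte 4: ce XOR 4d = 83
byte 5: 67 XOR 00 = 67

6fa16ad28367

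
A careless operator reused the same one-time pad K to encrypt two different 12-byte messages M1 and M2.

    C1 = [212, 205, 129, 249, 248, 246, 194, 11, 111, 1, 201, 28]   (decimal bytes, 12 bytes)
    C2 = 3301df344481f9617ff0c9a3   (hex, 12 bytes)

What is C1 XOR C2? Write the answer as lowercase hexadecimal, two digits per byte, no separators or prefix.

e7cc5ecdbc773b6a10f100bf

C1 ⊕ C2 = (M1 ⊕ K) ⊕ (M2 ⊕ K) = M1 ⊕ M2 — the shared key cancels under XOR.
d4 xor 33 = e7
cd xor 01 = cc
81 xor df = 5e
f9 xor 34 = cd
f8 xor 44 = bc
f6 xor 81 = 77
c2 xor f9 = 3b
0b xor 61 = 6a
6f xor 7f = 10
01 xor f0 = f1
c9 xor c9 = 00
1c xor a3 = bf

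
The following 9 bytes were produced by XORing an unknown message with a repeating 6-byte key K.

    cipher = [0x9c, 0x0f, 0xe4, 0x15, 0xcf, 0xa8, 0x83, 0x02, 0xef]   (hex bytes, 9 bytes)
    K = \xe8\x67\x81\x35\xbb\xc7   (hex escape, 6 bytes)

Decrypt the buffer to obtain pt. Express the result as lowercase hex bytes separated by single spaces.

The 6-byte key repeats, so the effective keystream is e8 67 81 35 bb c7 e8 67 81.
byte 0: 9c ^ e8 = 74
byte 1: 0f ^ 67 = 68
byte 2: e4 ^ 81 = 65
byte 3: 15 ^ 35 = 20
byte 4: cf ^ bb = 74
byte 5: a8 ^ c7 = 6f
byte 6: 83 ^ e8 = 6b
byte 7: 02 ^ 67 = 65
byte 8: ef ^ 81 = 6e

74 68 65 20 74 6f 6b 65 6e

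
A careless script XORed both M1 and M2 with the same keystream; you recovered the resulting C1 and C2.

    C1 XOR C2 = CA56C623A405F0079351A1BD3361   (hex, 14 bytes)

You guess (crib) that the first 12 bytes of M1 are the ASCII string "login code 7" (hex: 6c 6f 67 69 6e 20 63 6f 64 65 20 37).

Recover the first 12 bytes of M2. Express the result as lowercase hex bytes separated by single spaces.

a6 39 a1 4a ca 25 93 68 f7 34 81 8a

Since C1 ⊕ C2 = M1 ⊕ M2, XORing with the guessed M1 bytes yields the corresponding M2 bytes: M2 = (C1 ⊕ C2) ⊕ M1.
byte 0: ca ^ 6c = a6
byte 1: 56 ^ 6f = 39
byte 2: c6 ^ 67 = a1
byte 3: 23 ^ 69 = 4a
byte 4: a4 ^ 6e = ca
byte 5: 05 ^ 20 = 25
byte 6: f0 ^ 63 = 93
byte 7: 07 ^ 6f = 68
byte 8: 93 ^ 64 = f7
byte 9: 51 ^ 65 = 34
byte 10: a1 ^ 20 = 81
byte 11: bd ^ 37 = 8a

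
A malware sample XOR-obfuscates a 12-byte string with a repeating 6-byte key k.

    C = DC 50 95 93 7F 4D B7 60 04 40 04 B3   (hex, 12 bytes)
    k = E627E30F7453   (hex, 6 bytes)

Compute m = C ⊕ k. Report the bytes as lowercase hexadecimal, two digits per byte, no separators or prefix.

3a77769c0b1e5147e74f70e0

The 6-byte key repeats, so the effective keystream is e6 27 e3 0f 74 53 e6 27 e3 0f 74 53.
byte 0: dc xor e6 = 3a
byte 1: 50 xor 27 = 77
byte 2: 95 xor e3 = 76
byte 3: 93 xor 0f = 9c
byte 4: 7f xor 74 = 0b
byte 5: 4d xor 53 = 1e
byte 6: b7 xor e6 = 51
byte 7: 60 xor 27 = 47
byte 8: 04 xor e3 = e7
byte 9: 40 xor 0f = 4f
byte 10: 04 xor 74 = 70
byte 11: b3 xor 53 = e0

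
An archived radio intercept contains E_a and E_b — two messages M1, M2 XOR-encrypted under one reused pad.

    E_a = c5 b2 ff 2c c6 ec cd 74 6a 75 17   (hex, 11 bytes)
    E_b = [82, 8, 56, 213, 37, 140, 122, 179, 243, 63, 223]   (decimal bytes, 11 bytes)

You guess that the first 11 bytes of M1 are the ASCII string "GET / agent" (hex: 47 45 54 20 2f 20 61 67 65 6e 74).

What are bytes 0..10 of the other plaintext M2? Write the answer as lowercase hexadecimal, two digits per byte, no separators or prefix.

First, E_a ⊕ E_b = (M1 ⊕ K) ⊕ (M2 ⊕ K) = M1 ⊕ M2, so the key drops out. Then M2 = (M1 ⊕ M2) ⊕ M1 over the first 11 bytes.
byte 0: (c5 ^ 52) ^ 47 = 97 ^ 47 = d0
byte 1: (b2 ^ 08) ^ 45 = ba ^ 45 = ff
byte 2: (ff ^ 38) ^ 54 = c7 ^ 54 = 93
byte 3: (2c ^ d5) ^ 20 = f9 ^ 20 = d9
byte 4: (c6 ^ 25) ^ 2f = e3 ^ 2f = cc
byte 5: (ec ^ 8c) ^ 20 = 60 ^ 20 = 40
byte 6: (cd ^ 7a) ^ 61 = b7 ^ 61 = d6
byte 7: (74 ^ b3) ^ 67 = c7 ^ 67 = a0
byte 8: (6a ^ f3) ^ 65 = 99 ^ 65 = fc
byte 9: (75 ^ 3f) ^ 6e = 4a ^ 6e = 24
byte 10: (17 ^ df) ^ 74 = c8 ^ 74 = bc

d0ff93d9cc40d6a0fc24bc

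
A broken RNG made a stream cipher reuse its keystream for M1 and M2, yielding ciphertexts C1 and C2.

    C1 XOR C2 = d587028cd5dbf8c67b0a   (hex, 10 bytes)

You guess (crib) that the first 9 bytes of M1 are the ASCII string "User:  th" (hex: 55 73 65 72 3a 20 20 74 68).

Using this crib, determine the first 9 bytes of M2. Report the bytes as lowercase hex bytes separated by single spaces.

Since C1 ⊕ C2 = M1 ⊕ M2, XORing with the guessed M1 bytes yields the corresponding M2 bytes: M2 = (C1 ⊕ C2) ⊕ M1.
byte 0: d5 ^ 55 = 80
byte 1: 87 ^ 73 = f4
byte 2: 02 ^ 65 = 67
byte 3: 8c ^ 72 = fe
byte 4: d5 ^ 3a = ef
byte 5: db ^ 20 = fb
byte 6: f8 ^ 20 = d8
byte 7: c6 ^ 74 = b2
byte 8: 7b ^ 68 = 13

80 f4 67 fe ef fb d8 b2 13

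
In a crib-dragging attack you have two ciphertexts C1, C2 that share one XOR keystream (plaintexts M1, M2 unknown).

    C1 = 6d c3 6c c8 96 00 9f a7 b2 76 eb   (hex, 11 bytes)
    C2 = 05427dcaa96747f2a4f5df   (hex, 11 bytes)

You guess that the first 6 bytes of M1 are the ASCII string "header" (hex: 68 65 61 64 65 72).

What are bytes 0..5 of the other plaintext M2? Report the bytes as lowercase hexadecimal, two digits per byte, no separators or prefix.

First, C1 ⊕ C2 = (M1 ⊕ K) ⊕ (M2 ⊕ K) = M1 ⊕ M2, so the key drops out. Then M2 = (M1 ⊕ M2) ⊕ M1 over the first 6 bytes.
byte 0: (6d ⊕ 05) ⊕ 68 = 68 ⊕ 68 = 00
byte 1: (c3 ⊕ 42) ⊕ 65 = 81 ⊕ 65 = e4
byte 2: (6c ⊕ 7d) ⊕ 61 = 11 ⊕ 61 = 70
byte 3: (c8 ⊕ ca) ⊕ 64 = 02 ⊕ 64 = 66
byte 4: (96 ⊕ a9) ⊕ 65 = 3f ⊕ 65 = 5a
byte 5: (00 ⊕ 67) ⊕ 72 = 67 ⊕ 72 = 15

00e470665a15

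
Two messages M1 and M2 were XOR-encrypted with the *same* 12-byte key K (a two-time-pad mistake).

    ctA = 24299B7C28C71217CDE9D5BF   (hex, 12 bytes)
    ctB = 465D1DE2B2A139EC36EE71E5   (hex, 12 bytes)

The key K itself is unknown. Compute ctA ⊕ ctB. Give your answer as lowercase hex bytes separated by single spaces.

62 74 86 9e 9a 66 2b fb fb 07 a4 5a

ctA ⊕ ctB = (M1 ⊕ K) ⊕ (M2 ⊕ K) = M1 ⊕ M2 — the shared key cancels under XOR.
24 ⊕ 46 = 62
29 ⊕ 5d = 74
9b ⊕ 1d = 86
7c ⊕ e2 = 9e
28 ⊕ b2 = 9a
c7 ⊕ a1 = 66
12 ⊕ 39 = 2b
17 ⊕ ec = fb
cd ⊕ 36 = fb
e9 ⊕ ee = 07
d5 ⊕ 71 = a4
bf ⊕ e5 = 5a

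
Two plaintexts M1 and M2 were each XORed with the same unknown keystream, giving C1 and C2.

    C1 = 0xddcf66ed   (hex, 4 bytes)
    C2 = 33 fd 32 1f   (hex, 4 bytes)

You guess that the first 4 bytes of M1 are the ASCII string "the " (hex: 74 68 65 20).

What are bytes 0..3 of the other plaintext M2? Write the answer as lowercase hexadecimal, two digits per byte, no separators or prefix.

First, C1 ⊕ C2 = (M1 ⊕ K) ⊕ (M2 ⊕ K) = M1 ⊕ M2, so the key drops out. Then M2 = (M1 ⊕ M2) ⊕ M1 over the first 4 bytes.
byte 0: (dd ⊕ 33) ⊕ 74 = ee ⊕ 74 = 9a
byte 1: (cf ⊕ fd) ⊕ 68 = 32 ⊕ 68 = 5a
byte 2: (66 ⊕ 32) ⊕ 65 = 54 ⊕ 65 = 31
byte 3: (ed ⊕ 1f) ⊕ 20 = f2 ⊕ 20 = d2

9a5a31d2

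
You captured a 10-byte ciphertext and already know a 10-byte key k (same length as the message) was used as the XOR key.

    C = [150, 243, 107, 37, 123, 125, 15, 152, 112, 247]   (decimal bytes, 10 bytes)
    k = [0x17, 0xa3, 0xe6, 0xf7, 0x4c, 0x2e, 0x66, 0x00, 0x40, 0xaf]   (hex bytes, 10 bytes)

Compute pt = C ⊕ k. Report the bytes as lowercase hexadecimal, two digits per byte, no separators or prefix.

96 ^ 17 = 81
f3 ^ a3 = 50
6b ^ e6 = 8d
25 ^ f7 = d2
7b ^ 4c = 37
7d ^ 2e = 53
0f ^ 66 = 69
98 ^ 00 = 98
70 ^ 40 = 30
f7 ^ af = 58

81508dd2375369983058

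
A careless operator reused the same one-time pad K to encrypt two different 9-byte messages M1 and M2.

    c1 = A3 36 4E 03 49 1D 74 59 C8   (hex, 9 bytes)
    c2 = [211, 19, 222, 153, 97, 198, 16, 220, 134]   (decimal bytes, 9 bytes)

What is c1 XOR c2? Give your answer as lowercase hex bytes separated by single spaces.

70 25 90 9a 28 db 64 85 4e

c1 ⊕ c2 = (M1 ⊕ K) ⊕ (M2 ⊕ K) = M1 ⊕ M2 — the shared key cancels under XOR.
byte 0: a3 xor d3 = 70
byte 1: 36 xor 13 = 25
byte 2: 4e xor de = 90
byte 3: 03 xor 99 = 9a
byte 4: 49 xor 61 = 28
byte 5: 1d xor c6 = db
byte 6: 74 xor 10 = 64
byte 7: 59 xor dc = 85
byte 8: c8 xor 86 = 4e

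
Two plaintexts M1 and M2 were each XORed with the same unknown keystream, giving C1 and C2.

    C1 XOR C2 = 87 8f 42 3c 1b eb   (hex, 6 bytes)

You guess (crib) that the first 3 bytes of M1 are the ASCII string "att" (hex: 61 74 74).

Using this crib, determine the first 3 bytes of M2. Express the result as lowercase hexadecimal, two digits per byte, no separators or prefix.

e6fb36

Since C1 ⊕ C2 = M1 ⊕ M2, XORing with the guessed M1 bytes yields the corresponding M2 bytes: M2 = (C1 ⊕ C2) ⊕ M1.
byte 0: 87 xor 61 = e6
byte 1: 8f xor 74 = fb
byte 2: 42 xor 74 = 36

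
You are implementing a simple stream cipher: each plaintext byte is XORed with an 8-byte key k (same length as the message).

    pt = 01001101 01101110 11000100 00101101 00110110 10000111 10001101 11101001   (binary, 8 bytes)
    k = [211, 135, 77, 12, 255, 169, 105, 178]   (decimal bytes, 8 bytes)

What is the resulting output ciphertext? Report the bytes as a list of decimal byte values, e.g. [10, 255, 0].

[158, 233, 137, 33, 201, 46, 228, 91]

4d ^ d3 = 9e
6e ^ 87 = e9
c4 ^ 4d = 89
2d ^ 0c = 21
36 ^ ff = c9
87 ^ a9 = 2e
8d ^ 69 = e4
e9 ^ b2 = 5b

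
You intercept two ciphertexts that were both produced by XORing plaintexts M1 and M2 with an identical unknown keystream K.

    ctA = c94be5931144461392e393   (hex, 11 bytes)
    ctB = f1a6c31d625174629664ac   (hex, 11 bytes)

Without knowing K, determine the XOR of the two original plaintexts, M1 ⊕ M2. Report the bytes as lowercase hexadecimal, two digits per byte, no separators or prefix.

38ed268e7315327104873f

ctA ⊕ ctB = (M1 ⊕ K) ⊕ (M2 ⊕ K) = M1 ⊕ M2 — the shared key cancels under XOR.
c9 ⊕ f1 = 38
4b ⊕ a6 = ed
e5 ⊕ c3 = 26
93 ⊕ 1d = 8e
11 ⊕ 62 = 73
44 ⊕ 51 = 15
46 ⊕ 74 = 32
13 ⊕ 62 = 71
92 ⊕ 96 = 04
e3 ⊕ 64 = 87
93 ⊕ ac = 3f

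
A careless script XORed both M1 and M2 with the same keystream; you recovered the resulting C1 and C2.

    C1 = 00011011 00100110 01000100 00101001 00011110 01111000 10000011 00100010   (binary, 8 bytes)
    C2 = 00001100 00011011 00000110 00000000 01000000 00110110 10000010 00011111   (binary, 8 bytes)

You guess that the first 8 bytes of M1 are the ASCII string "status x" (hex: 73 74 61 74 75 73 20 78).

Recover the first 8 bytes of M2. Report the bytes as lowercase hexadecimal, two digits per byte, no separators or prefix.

First, C1 ⊕ C2 = (M1 ⊕ K) ⊕ (M2 ⊕ K) = M1 ⊕ M2, so the key drops out. Then M2 = (M1 ⊕ M2) ⊕ M1 over the first 8 bytes.
byte 0: (1b XOR 0c) XOR 73 = 17 XOR 73 = 64
byte 1: (26 XOR 1b) XOR 74 = 3d XOR 74 = 49
byte 2: (44 XOR 06) XOR 61 = 42 XOR 61 = 23
byte 3: (29 XOR 00) XOR 74 = 29 XOR 74 = 5d
byte 4: (1e XOR 40) XOR 75 = 5e XOR 75 = 2b
byte 5: (78 XOR 36) XOR 73 = 4e XOR 73 = 3d
byte 6: (83 XOR 82) XOR 20 = 01 XOR 20 = 21
byte 7: (22 XOR 1f) XOR 78 = 3d XOR 78 = 45

6449235d2b3d2145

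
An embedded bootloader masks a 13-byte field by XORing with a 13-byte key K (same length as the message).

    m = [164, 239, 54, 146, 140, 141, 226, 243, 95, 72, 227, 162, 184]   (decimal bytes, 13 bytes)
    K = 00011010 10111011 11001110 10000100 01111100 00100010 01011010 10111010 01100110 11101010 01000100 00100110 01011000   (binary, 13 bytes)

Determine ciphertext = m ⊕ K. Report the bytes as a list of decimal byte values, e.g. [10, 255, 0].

[190, 84, 248, 22, 240, 175, 184, 73, 57, 162, 167, 132, 224]

XOR is its own inverse, so applying the key byte-wise gives the result directly.
164 XOR  26 = 190
239 XOR 187 =  84
 54 XOR 206 = 248
146 XOR 132 =  22
140 XOR 124 = 240
141 XOR  34 = 175
226 XOR  90 = 184
243 XOR 186 =  73
 95 XOR 102 =  57
 72 XOR 234 = 162
227 XOR  68 = 167
162 XOR  38 = 132
184 XOR  88 = 224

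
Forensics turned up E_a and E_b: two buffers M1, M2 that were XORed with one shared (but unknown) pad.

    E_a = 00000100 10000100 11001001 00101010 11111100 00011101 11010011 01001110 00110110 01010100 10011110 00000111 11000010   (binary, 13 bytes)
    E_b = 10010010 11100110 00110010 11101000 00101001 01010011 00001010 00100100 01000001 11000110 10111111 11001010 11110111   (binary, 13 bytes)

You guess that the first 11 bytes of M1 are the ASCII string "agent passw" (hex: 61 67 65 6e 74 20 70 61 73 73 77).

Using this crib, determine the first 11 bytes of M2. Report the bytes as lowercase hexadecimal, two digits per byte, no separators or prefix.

f7059eaca16ea90b04e156

First, E_a ⊕ E_b = (M1 ⊕ K) ⊕ (M2 ⊕ K) = M1 ⊕ M2, so the key drops out. Then M2 = (M1 ⊕ M2) ⊕ M1 over the first 11 bytes.
byte 0: (04 ^ 92) ^ 61 = 96 ^ 61 = f7
byte 1: (84 ^ e6) ^ 67 = 62 ^ 67 = 05
byte 2: (c9 ^ 32) ^ 65 = fb ^ 65 = 9e
byte 3: (2a ^ e8) ^ 6e = c2 ^ 6e = ac
byte 4: (fc ^ 29) ^ 74 = d5 ^ 74 = a1
byte 5: (1d ^ 53) ^ 20 = 4e ^ 20 = 6e
byte 6: (d3 ^ 0a) ^ 70 = d9 ^ 70 = a9
byte 7: (4e ^ 24) ^ 61 = 6a ^ 61 = 0b
byte 8: (36 ^ 41) ^ 73 = 77 ^ 73 = 04
byte 9: (54 ^ c6) ^ 73 = 92 ^ 73 = e1
byte 10: (9e ^ bf) ^ 77 = 21 ^ 77 = 56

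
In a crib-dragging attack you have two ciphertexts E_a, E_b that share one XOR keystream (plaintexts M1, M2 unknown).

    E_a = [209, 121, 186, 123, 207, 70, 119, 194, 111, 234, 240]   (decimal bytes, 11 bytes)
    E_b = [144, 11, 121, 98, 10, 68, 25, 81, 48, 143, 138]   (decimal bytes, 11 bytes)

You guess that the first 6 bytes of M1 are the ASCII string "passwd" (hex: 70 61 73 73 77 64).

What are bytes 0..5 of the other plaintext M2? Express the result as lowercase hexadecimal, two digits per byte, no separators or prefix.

3113b06ab266

First, E_a ⊕ E_b = (M1 ⊕ K) ⊕ (M2 ⊕ K) = M1 ⊕ M2, so the key drops out. Then M2 = (M1 ⊕ M2) ⊕ M1 over the first 6 bytes.
byte 0: (d1 XOR 90) XOR 70 = 41 XOR 70 = 31
byte 1: (79 XOR 0b) XOR 61 = 72 XOR 61 = 13
byte 2: (ba XOR 79) XOR 73 = c3 XOR 73 = b0
byte 3: (7b XOR 62) XOR 73 = 19 XOR 73 = 6a
byte 4: (cf XOR 0a) XOR 77 = c5 XOR 77 = b2
byte 5: (46 XOR 44) XOR 64 = 02 XOR 64 = 66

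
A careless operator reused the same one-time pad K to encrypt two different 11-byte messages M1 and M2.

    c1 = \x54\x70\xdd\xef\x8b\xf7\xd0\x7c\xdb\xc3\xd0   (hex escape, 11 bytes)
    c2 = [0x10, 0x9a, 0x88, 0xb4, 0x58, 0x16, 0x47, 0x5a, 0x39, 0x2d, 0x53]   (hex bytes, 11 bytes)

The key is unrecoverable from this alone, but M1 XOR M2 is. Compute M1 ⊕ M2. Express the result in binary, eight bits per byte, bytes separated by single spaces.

c1 ⊕ c2 = (M1 ⊕ K) ⊕ (M2 ⊕ K) = M1 ⊕ M2 — the shared key cancels under XOR.
byte 0: 54 XOR 10 = 44
byte 1: 70 XOR 9a = ea
byte 2: dd XOR 88 = 55
byte 3: ef XOR b4 = 5b
byte 4: 8b XOR 58 = d3
byte 5: f7 XOR 16 = e1
byte 6: d0 XOR 47 = 97
byte 7: 7c XOR 5a = 26
byte 8: db XOR 39 = e2
byte 9: c3 XOR 2d = ee
byte 10: d0 XOR 53 = 83

01000100 11101010 01010101 01011011 11010011 11100001 10010111 00100110 11100010 11101110 10000011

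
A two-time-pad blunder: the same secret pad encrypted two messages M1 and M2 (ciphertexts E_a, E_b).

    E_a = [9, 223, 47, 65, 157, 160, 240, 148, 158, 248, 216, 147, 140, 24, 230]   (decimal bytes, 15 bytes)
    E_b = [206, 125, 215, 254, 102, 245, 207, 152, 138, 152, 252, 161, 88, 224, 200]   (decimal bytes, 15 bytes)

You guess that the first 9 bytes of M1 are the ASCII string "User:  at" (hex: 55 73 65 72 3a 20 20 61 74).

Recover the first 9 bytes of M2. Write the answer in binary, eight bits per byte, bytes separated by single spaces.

10010010 11010001 10011101 11001101 11000001 01110101 00011111 01101101 01100000

First, E_a ⊕ E_b = (M1 ⊕ K) ⊕ (M2 ⊕ K) = M1 ⊕ M2, so the key drops out. Then M2 = (M1 ⊕ M2) ⊕ M1 over the first 9 bytes.
byte 0: (09 ^ ce) ^ 55 = c7 ^ 55 = 92
byte 1: (df ^ 7d) ^ 73 = a2 ^ 73 = d1
byte 2: (2f ^ d7) ^ 65 = f8 ^ 65 = 9d
byte 3: (41 ^ fe) ^ 72 = bf ^ 72 = cd
byte 4: (9d ^ 66) ^ 3a = fb ^ 3a = c1
byte 5: (a0 ^ f5) ^ 20 = 55 ^ 20 = 75
byte 6: (f0 ^ cf) ^ 20 = 3f ^ 20 = 1f
byte 7: (94 ^ 98) ^ 61 = 0c ^ 61 = 6d
byte 8: (9e ^ 8a) ^ 74 = 14 ^ 74 = 60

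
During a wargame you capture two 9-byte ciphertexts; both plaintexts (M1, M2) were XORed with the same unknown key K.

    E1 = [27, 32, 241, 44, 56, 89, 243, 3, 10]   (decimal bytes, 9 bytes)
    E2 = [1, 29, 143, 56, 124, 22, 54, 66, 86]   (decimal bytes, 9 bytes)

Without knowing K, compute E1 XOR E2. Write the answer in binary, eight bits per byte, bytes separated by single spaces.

00011010 00111101 01111110 00010100 01000100 01001111 11000101 01000001 01011100

E1 ⊕ E2 = (M1 ⊕ K) ⊕ (M2 ⊕ K) = M1 ⊕ M2 — the shared key cancels under XOR.
 27 xor   1 =  26
 32 xor  29 =  61
241 xor 143 = 126
 44 xor  56 =  20
 56 xor 124 =  68
 89 xor  22 =  79
243 xor  54 = 197
  3 xor  66 =  65
 10 xor  86 =  92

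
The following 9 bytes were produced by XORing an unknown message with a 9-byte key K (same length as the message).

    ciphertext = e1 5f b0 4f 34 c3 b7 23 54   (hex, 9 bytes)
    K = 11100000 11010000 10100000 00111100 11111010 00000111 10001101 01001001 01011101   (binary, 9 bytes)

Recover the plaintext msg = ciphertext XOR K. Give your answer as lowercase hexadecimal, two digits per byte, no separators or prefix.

018f1073cec43a6a09

XOR is its own inverse, so applying the key byte-wise gives the result directly.
byte 0: 11100001 ^ 11100000 = 00000001
byte 1: 01011111 ^ 11010000 = 10001111
byte 2: 10110000 ^ 10100000 = 00010000
byte 3: 01001111 ^ 00111100 = 01110011
byte 4: 00110100 ^ 11111010 = 11001110
byte 5: 11000011 ^ 00000111 = 11000100
byte 6: 10110111 ^ 10001101 = 00111010
byte 7: 00100011 ^ 01001001 = 01101010
byte 8: 01010100 ^ 01011101 = 00001001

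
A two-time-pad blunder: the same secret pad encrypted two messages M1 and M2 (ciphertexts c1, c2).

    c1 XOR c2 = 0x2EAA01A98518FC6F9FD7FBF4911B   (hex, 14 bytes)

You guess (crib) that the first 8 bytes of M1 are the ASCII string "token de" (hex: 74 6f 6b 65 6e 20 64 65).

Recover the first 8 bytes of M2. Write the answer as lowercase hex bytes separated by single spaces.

5a c5 6a cc eb 38 98 0a

Since c1 ⊕ c2 = M1 ⊕ M2, XORing with the guessed M1 bytes yields the corresponding M2 bytes: M2 = (c1 ⊕ c2) ⊕ M1.
byte 0: 2e XOR 74 = 5a
byte 1: aa XOR 6f = c5
byte 2: 01 XOR 6b = 6a
byte 3: a9 XOR 65 = cc
byte 4: 85 XOR 6e = eb
byte 5: 18 XOR 20 = 38
byte 6: fc XOR 64 = 98
byte 7: 6f XOR 65 = 0a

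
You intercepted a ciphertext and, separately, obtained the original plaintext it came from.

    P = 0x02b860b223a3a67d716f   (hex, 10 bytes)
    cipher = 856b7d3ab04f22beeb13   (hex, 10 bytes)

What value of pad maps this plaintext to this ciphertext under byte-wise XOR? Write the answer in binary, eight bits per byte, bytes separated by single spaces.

10000111 11010011 00011101 10001000 10010011 11101100 10000100 11000011 10011010 01111100

Since cipher = P ⊕ pad, XORing both sides with P gives pad = P ⊕ cipher.
00000010 ^ 10000101 = 10000111
10111000 ^ 01101011 = 11010011
01100000 ^ 01111101 = 00011101
10110010 ^ 00111010 = 10001000
00100011 ^ 10110000 = 10010011
10100011 ^ 01001111 = 11101100
10100110 ^ 00100010 = 10000100
01111101 ^ 10111110 = 11000011
01110001 ^ 11101011 = 10011010
01101111 ^ 00010011 = 01111100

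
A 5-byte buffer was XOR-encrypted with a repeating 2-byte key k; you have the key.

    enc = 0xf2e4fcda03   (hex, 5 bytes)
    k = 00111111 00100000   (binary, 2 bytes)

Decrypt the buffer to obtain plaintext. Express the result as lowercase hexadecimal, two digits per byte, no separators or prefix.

cdc4c3fa3c

The 2-byte key repeats, so the effective keystream is 3f 20 3f 20 3f.
byte 0: f2 ^ 3f = cd
byte 1: e4 ^ 20 = c4
byte 2: fc ^ 3f = c3
byte 3: da ^ 20 = fa
byte 4: 03 ^ 3f = 3c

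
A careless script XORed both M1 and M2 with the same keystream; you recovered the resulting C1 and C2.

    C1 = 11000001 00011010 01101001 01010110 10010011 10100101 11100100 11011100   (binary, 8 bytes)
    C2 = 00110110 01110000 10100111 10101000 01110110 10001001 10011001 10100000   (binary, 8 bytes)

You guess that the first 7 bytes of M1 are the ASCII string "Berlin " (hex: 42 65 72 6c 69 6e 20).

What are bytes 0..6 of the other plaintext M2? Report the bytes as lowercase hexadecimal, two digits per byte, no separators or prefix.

First, C1 ⊕ C2 = (M1 ⊕ K) ⊕ (M2 ⊕ K) = M1 ⊕ M2, so the key drops out. Then M2 = (M1 ⊕ M2) ⊕ M1 over the first 7 bytes.
byte 0: (c1 ⊕ 36) ⊕ 42 = f7 ⊕ 42 = b5
byte 1: (1a ⊕ 70) ⊕ 65 = 6a ⊕ 65 = 0f
byte 2: (69 ⊕ a7) ⊕ 72 = ce ⊕ 72 = bc
byte 3: (56 ⊕ a8) ⊕ 6c = fe ⊕ 6c = 92
byte 4: (93 ⊕ 76) ⊕ 69 = e5 ⊕ 69 = 8c
byte 5: (a5 ⊕ 89) ⊕ 6e = 2c ⊕ 6e = 42
byte 6: (e4 ⊕ 99) ⊕ 20 = 7d ⊕ 20 = 5d

b50fbc928c425d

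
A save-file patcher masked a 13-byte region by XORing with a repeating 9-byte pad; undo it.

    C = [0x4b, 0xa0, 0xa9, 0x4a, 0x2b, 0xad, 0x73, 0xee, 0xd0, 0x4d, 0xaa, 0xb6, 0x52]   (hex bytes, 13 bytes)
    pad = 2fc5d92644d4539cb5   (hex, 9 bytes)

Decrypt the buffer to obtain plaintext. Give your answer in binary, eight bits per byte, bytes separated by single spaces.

01100100 01100101 01110000 01101100 01101111 01111001 00100000 01110010 01100101 01100010 01101111 01101111 01110100

The 9-byte key repeats, so the effective keystream is 2f c5 d9 26 44 d4 53 9c b5 2f c5 d9 26.
byte 0: 4b xor 2f = 64
byte 1: a0 xor c5 = 65
byte 2: a9 xor d9 = 70
byte 3: 4a xor 26 = 6c
byte 4: 2b xor 44 = 6f
byte 5: ad xor d4 = 79
byte 6: 73 xor 53 = 20
byte 7: ee xor 9c = 72
byte 8: d0 xor b5 = 65
byte 9: 4d xor 2f = 62
byte 10: aa xor c5 = 6f
byte 11: b6 xor d9 = 6f
byte 12: 52 xor 26 = 74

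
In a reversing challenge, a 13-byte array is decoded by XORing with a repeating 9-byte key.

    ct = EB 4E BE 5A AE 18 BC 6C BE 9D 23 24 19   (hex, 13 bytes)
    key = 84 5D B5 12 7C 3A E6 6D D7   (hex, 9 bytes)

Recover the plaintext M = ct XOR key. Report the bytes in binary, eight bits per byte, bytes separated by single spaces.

01101111 00010011 00001011 01001000 11010010 00100010 01011010 00000001 01101001 00011001 01111110 10010001 00001011

The 9-byte key repeats, so the effective keystream is 84 5d b5 12 7c 3a e6 6d d7 84 5d b5 12.
byte 0: 11101011 ⊕ 10000100 = 01101111
byte 1: 01001110 ⊕ 01011101 = 00010011
byte 2: 10111110 ⊕ 10110101 = 00001011
byte 3: 01011010 ⊕ 00010010 = 01001000
byte 4: 10101110 ⊕ 01111100 = 11010010
byte 5: 00011000 ⊕ 00111010 = 00100010
byte 6: 10111100 ⊕ 11100110 = 01011010
byte 7: 01101100 ⊕ 01101101 = 00000001
byte 8: 10111110 ⊕ 11010111 = 01101001
byte 9: 10011101 ⊕ 10000100 = 00011001
byte 10: 00100011 ⊕ 01011101 = 01111110
byte 11: 00100100 ⊕ 10110101 = 10010001
byte 12: 00011001 ⊕ 00010010 = 00001011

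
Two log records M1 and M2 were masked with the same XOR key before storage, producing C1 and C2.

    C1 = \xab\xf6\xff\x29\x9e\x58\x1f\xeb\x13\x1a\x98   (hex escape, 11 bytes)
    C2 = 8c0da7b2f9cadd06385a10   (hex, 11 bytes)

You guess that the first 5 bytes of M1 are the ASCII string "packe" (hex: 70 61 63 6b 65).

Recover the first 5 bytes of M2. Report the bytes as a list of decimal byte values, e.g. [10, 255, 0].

[87, 154, 59, 240, 2]

First, C1 ⊕ C2 = (M1 ⊕ K) ⊕ (M2 ⊕ K) = M1 ⊕ M2, so the key drops out. Then M2 = (M1 ⊕ M2) ⊕ M1 over the first 5 bytes.
byte 0: (ab ^ 8c) ^ 70 = 27 ^ 70 = 57
byte 1: (f6 ^ 0d) ^ 61 = fb ^ 61 = 9a
byte 2: (ff ^ a7) ^ 63 = 58 ^ 63 = 3b
byte 3: (29 ^ b2) ^ 6b = 9b ^ 6b = f0
byte 4: (9e ^ f9) ^ 65 = 67 ^ 65 = 02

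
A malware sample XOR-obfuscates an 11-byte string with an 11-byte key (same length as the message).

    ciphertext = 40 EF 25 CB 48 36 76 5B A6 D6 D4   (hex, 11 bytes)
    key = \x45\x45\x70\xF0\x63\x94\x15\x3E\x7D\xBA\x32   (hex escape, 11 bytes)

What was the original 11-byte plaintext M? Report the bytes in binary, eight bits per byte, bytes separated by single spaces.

00000101 10101010 01010101 00111011 00101011 10100010 01100011 01100101 11011011 01101100 11100110

byte 0: 40 XOR 45 = 05
byte 1: ef XOR 45 = aa
byte 2: 25 XOR 70 = 55
byte 3: cb XOR f0 = 3b
byte 4: 48 XOR 63 = 2b
byte 5: 36 XOR 94 = a2
byte 6: 76 XOR 15 = 63
byte 7: 5b XOR 3e = 65
byte 8: a6 XOR 7d = db
byte 9: d6 XOR ba = 6c
byte 10: d4 XOR 32 = e6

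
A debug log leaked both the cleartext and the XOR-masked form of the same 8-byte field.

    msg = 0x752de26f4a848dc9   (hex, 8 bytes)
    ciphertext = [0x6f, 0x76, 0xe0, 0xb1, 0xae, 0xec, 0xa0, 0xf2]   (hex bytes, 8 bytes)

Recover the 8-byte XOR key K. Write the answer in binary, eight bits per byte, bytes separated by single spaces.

Since ciphertext = msg ⊕ K, XORing both sides with msg gives K = msg ⊕ ciphertext.
75 ⊕ 6f = 1a
2d ⊕ 76 = 5b
e2 ⊕ e0 = 02
6f ⊕ b1 = de
4a ⊕ ae = e4
84 ⊕ ec = 68
8d ⊕ a0 = 2d
c9 ⊕ f2 = 3b

00011010 01011011 00000010 11011110 11100100 01101000 00101101 00111011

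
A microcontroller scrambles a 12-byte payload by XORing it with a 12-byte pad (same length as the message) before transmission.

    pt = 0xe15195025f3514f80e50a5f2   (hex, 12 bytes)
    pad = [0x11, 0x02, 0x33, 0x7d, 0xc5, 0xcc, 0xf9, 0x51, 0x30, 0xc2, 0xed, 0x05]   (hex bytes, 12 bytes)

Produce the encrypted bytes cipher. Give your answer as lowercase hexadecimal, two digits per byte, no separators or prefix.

byte 0: 11100001 XOR 00010001 = 11110000
byte 1: 01010001 XOR 00000010 = 01010011
byte 2: 10010101 XOR 00110011 = 10100110
byte 3: 00000010 XOR 01111101 = 01111111
byte 4: 01011111 XOR 11000101 = 10011010
byte 5: 00110101 XOR 11001100 = 11111001
byte 6: 00010100 XOR 11111001 = 11101101
byte 7: 11111000 XOR 01010001 = 10101001
byte 8: 00001110 XOR 00110000 = 00111110
byte 9: 01010000 XOR 11000010 = 10010010
byte 10: 10100101 XOR 11101101 = 01001000
byte 11: 11110010 XOR 00000101 = 11110111

f053a67f9af9eda93e9248f7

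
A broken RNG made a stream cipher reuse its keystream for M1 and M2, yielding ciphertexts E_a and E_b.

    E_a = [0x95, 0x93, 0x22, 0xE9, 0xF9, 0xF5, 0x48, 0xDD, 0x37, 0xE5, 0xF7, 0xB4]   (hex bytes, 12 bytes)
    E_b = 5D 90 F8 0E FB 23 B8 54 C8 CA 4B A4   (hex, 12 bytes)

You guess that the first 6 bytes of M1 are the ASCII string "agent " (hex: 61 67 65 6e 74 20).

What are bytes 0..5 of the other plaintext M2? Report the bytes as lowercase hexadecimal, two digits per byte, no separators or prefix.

a964bf8976f6

First, E_a ⊕ E_b = (M1 ⊕ K) ⊕ (M2 ⊕ K) = M1 ⊕ M2, so the key drops out. Then M2 = (M1 ⊕ M2) ⊕ M1 over the first 6 bytes.
byte 0: (95 ^ 5d) ^ 61 = c8 ^ 61 = a9
byte 1: (93 ^ 90) ^ 67 = 03 ^ 67 = 64
byte 2: (22 ^ f8) ^ 65 = da ^ 65 = bf
byte 3: (e9 ^ 0e) ^ 6e = e7 ^ 6e = 89
byte 4: (f9 ^ fb) ^ 74 = 02 ^ 74 = 76
byte 5: (f5 ^ 23) ^ 20 = d6 ^ 20 = f6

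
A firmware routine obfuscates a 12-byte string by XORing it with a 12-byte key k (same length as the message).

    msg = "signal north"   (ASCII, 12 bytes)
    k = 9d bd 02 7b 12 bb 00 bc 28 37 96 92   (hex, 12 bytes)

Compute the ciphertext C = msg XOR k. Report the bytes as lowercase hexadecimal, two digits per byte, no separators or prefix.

eed4651573d720d24745e2fa

XOR is its own inverse, so applying the key byte-wise gives the result directly.
73 xor 9d = ee
69 xor bd = d4
67 xor 02 = 65
6e xor 7b = 15
61 xor 12 = 73
6c xor bb = d7
20 xor 00 = 20
6e xor bc = d2
6f xor 28 = 47
72 xor 37 = 45
74 xor 96 = e2
68 xor 92 = fa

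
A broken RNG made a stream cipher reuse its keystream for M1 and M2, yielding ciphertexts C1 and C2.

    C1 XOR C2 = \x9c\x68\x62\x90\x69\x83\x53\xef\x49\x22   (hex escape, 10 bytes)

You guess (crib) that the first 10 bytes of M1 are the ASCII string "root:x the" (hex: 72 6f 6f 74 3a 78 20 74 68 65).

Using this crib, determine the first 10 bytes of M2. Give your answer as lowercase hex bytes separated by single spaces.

ee 07 0d e4 53 fb 73 9b 21 47

Since C1 ⊕ C2 = M1 ⊕ M2, XORing with the guessed M1 bytes yields the corresponding M2 bytes: M2 = (C1 ⊕ C2) ⊕ M1.
9c XOR 72 = ee
68 XOR 6f = 07
62 XOR 6f = 0d
90 XOR 74 = e4
69 XOR 3a = 53
83 XOR 78 = fb
53 XOR 20 = 73
ef XOR 74 = 9b
49 XOR 68 = 21
22 XOR 65 = 47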